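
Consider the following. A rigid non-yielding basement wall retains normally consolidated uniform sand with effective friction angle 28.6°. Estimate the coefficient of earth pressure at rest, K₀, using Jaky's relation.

0.521

K₀ = 1 − sin φ' = 1 − sin 28.6° = 0.5213.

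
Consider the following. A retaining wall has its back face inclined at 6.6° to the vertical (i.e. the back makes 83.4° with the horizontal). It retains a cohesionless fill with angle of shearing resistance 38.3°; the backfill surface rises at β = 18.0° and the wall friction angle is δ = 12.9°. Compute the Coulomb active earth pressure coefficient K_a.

0.328

K_a = sin²(α+φ) / [sin²α · sin(α−δ) · (1 + √{sin(φ+δ)sin(φ−β) / (sin(α−δ)sin(α+β))})²].
With α = 83.4°, φ = 38.3°, δ = 12.9°, β = 18.0°: K_a = 0.3277.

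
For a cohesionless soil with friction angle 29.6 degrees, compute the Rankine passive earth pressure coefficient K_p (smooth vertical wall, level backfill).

2.95

K_p = (1 + sin φ)/(1 − sin φ) = tan²(45° + 29.6°/2) = 2.952.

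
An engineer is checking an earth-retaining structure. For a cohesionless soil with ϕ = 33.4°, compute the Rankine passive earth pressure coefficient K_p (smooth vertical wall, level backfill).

K_p = (1 + sin φ)/(1 − sin φ) = tan²(45° + 33.4°/2) = 3.449.

3.45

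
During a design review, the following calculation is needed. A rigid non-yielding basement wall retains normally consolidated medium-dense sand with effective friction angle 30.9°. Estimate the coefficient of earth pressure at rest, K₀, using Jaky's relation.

K₀ = 1 − sin φ' = 1 − sin 30.9° = 0.4865.

0.486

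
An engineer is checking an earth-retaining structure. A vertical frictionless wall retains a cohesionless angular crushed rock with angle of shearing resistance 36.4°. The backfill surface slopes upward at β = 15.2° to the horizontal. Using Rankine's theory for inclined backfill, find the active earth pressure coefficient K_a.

K_a = cos β · (cos β − √(cos²β − cos²φ)) / (cos β + √(cos²β − cos²φ)).
cos β = 0.9650, cos φ = 0.8049, √(cos²β − cos²φ) = 0.5324.
K_a = 0.9650 × (0.9650 − 0.5324)/(0.9650 + 0.5324) = 0.2788.

0.279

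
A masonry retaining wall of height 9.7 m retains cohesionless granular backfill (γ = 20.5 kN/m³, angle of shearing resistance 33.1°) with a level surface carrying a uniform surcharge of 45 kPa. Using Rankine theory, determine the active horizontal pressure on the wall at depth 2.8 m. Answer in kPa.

K_a = (1 − sin φ)/(1 + sin φ) = 0.2936.
σ_v = γz + q = 20.5 × 2.8 + 45 = 102.4 kPa.
σ_h = K_a σ_v = 0.2936 × 102.4 = 30.06 kPa.

30.1 kPa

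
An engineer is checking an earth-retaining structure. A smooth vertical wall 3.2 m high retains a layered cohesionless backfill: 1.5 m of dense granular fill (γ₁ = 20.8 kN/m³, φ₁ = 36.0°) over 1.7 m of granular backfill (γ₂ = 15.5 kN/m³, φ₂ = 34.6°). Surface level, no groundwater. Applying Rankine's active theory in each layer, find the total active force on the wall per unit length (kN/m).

26.9 kN/m

K_a1 = tan²(45°−36.0°/2) = 0.2596; K_a2 = tan²(45°−34.6°/2) = 0.2756.
Layer 1: σ at base = K_a1 γ₁ h₁ = 8.100 kPa; P₁ = ½×8.100×1.5 = 6.075.
Layer 2: σ_v at top = γ₁h₁ = 31.20; σ_h top = K_a2×31.20 = 8.600; σ_h base = K_a2×(31.20+15.5×1.7) = 15.86.
P₂ = ½(8.600+15.86)×1.7 = 20.79. Total P_a = 6.075+20.79 = 26.87 kN/m.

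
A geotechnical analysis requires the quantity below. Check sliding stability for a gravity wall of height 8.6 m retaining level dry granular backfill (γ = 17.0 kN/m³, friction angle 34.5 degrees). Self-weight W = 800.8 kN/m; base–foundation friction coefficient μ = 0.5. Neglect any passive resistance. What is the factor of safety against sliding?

K_a = tan²(45° − 34.5°/2) = 0.2768.
P_a = ½K_aγH² = 0.5×0.2768×17.0×8.6² = 174.0 kN/m, acting at H/3 = 2.867 m above the base.
FS_sliding = μW / P_a = 0.5×800.8 / 174.0 = 2.301.

2.30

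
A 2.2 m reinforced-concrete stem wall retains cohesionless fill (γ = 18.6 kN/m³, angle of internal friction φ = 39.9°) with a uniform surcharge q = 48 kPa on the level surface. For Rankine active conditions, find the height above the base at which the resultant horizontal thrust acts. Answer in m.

0.990 m

K_a = 0.2184.
Triangular part P₁ = ½K_aγH² = 9.832 at H/3 = 0.7333 m; rectangular part P₂ = K_a q H = 23.07 at H/2 = 1.100 m.
ȳ = (P₁·0.7333 + P₂·1.100)/(P₁+P₂) = 0.9904 m.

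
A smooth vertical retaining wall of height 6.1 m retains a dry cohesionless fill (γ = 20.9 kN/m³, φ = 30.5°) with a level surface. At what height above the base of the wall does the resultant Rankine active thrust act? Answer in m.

K_a = 0.3267.
The pressure distribution is triangular, so the resultant acts at H/3 above the base = 6.1/3 = 2.033 m.

2.03 m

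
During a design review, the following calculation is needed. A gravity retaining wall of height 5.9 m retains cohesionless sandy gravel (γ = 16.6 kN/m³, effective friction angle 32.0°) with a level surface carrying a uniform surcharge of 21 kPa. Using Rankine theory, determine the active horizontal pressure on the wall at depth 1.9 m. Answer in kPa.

16.1 kPa

K_a = (1 − sin φ)/(1 + sin φ) = 0.3073.
σ_v = γz + q = 16.6 × 1.9 + 21 = 52.54 kPa.
σ_h = K_a σ_v = 0.3073 × 52.54 = 16.14 kPa.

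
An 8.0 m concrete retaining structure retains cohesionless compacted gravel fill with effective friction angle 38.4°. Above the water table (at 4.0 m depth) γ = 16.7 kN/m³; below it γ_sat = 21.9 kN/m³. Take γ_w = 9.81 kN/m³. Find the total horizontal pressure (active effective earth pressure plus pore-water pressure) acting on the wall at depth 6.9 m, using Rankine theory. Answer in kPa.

K_a = (1 − sin φ)/(1 + sin φ) = 0.2337.
γ' = 21.9 − 9.81 = 12.09 kN/m³.
Effective vertical stress at 6.9 m: σ'_v = 16.7×4.0 + 12.09×2.90 = 101.9 kPa.
σ'_h = K_a σ'_v = 0.2337 × 101.9 = 23.80 kPa; u = γ_w × 2.90 = 28.45 kPa.
Total σ_h = 23.80 + 28.45 = 52.25 kPa.

52.3 kPa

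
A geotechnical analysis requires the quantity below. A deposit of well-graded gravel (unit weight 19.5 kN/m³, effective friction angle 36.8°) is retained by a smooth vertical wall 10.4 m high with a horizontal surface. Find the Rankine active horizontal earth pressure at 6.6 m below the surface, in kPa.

32.3 kPa

K_a = (1 − sin φ)/(1 + sin φ) = 0.2508.
σ_h = K_a γ z = 0.2508 × 19.5 × 6.6 = 32.27 kPa.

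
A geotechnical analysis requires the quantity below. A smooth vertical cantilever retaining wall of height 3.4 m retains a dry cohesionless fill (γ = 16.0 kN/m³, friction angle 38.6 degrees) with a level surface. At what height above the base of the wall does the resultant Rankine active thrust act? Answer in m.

1.13 m

K_a = 0.2316.
The pressure distribution is triangular, so the resultant acts at H/3 above the base = 3.4/3 = 1.133 m.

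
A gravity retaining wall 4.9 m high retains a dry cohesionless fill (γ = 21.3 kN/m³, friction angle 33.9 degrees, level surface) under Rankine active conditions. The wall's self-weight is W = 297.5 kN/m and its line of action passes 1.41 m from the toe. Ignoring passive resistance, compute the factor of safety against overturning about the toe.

3.54

K_a = tan²(45° − 33.9°/2) = 0.2839.
P_a = ½K_aγH² = 0.5×0.2839×21.3×4.9² = 72.60 kN/m, acting at H/3 = 1.633 m above the base.
Overturning moment M_o = P_a × H/3 = 72.60 × 1.633 = 118.6.
Resisting moment M_r = W × 1.41 = 297.5 × 1.41 = 419.5.
FS_overturning = M_r/M_o = 419.5/118.6 = 3.538.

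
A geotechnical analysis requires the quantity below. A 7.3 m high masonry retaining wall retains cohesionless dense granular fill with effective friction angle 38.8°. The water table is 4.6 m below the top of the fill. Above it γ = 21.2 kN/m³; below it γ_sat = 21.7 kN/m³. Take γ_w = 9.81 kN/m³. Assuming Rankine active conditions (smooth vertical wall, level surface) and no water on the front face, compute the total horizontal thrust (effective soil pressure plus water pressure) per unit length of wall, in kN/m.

K_a = tan²(45° − φ/2) = 0.2296.
γ' = 21.7 − 9.81 = 11.89 kN/m³. Depth below WT = 2.7 m.
σ'_h at WT = K_a γ d_w = 22.39 kPa; at base = 22.39 + K_a γ' × 2.7 = 29.76 kPa.
P₁ (0–4.6 m) = ½×22.39×4.6 = 51.49. P₂ (4.6–7.3 m) = ½(22.39+29.76)×2.7 = 70.39.
P_w = ½ γ_w h₂² = 0.5×9.81×2.7² = 35.76. Total = 51.49+70.39+35.76 = 157.6 kN/m.

158 kN/m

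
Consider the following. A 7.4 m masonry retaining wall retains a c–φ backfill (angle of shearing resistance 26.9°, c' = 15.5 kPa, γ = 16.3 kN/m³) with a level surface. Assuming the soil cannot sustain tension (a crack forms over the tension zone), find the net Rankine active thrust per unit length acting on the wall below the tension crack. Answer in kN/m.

56.9 kN/m

K_a = 0.3770; √K_a = 0.6140.
Tension-crack depth z_c = 2c/(γ√K_a) = 2×15.5/(16.3×0.6140) = 3.097 m.
σ_a at base = K_a γ H − 2c√K_a = 0.3770×16.3×7.4 − 2×15.5×0.6140 = 26.44 kPa.
P_a = ½ × 26.44 × (H − z_c) = 0.5×26.44×4.303 = 56.88 kN/m.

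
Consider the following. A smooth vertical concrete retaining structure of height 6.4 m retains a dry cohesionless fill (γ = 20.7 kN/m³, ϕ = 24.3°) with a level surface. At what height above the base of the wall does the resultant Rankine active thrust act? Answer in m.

K_a = 0.4169.
The pressure distribution is triangular, so the resultant acts at H/3 above the base = 6.4/3 = 2.133 m.

2.13 m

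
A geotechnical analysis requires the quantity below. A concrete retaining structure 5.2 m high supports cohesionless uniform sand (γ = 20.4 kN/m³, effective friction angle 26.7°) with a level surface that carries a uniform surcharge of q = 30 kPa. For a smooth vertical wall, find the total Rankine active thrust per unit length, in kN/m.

164 kN/m

K_a = tan²(45° − φ/2) = 0.3800.
Soil triangle: ½ K_a γ H² = 0.5×0.3800×20.4×5.2² = 104.8 kN/m.
Surcharge rectangle: K_a q H = 0.3800×30×5.2 = 59.27 kN/m.
Total = 104.8 + 59.27 = 164.1 kN/m.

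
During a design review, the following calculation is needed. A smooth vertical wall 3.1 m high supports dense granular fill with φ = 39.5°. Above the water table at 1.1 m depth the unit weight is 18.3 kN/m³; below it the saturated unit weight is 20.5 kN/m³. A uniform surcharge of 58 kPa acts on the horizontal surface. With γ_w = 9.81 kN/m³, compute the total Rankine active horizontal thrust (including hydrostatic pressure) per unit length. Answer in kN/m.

K_a = tan²(45° − φ/2) = 0.2224.
γ' = 20.5 − 9.81 = 10.69 kN/m³. h₂ = H − d_w = 2.0 m.
σ'_h: at surface K_a·q = 12.90; at WT K_a(q+γd_w) = 17.38; at base K_a(q+γd_w+γ'h₂) = 22.13 kPa.
P₁ = ½(12.90+17.38)×1.1 = 16.65; P₂ = ½(17.38+22.13)×2.0 = 39.51; P_w = ½γ_w h₂² = 19.62.
Total = 16.65+39.51+19.62 = 75.79 kN/m.

75.8 kN/m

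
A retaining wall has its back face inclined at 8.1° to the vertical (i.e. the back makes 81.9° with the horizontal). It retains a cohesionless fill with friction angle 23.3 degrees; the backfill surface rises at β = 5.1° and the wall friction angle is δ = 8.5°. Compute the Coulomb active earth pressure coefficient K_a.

0.495

K_a = sin²(α+φ) / [sin²α · sin(α−δ) · (1 + √{sin(φ+δ)sin(φ−β) / (sin(α−δ)sin(α+β))})²].
With α = 81.9°, φ = 23.3°, δ = 8.5°, β = 5.1°: K_a = 0.4954.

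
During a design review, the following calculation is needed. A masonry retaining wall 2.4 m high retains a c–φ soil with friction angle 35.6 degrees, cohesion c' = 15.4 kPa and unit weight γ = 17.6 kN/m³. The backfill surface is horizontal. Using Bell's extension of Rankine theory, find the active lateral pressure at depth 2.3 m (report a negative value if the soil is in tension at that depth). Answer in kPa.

K_a = (1 − sin φ)/(1 + sin φ) = 0.2641.
σ_a = K_a γ z − 2c√K_a = 0.2641×17.6×2.3 − 2×15.4×0.5139 = -5.137 kPa.

-5.14 kPa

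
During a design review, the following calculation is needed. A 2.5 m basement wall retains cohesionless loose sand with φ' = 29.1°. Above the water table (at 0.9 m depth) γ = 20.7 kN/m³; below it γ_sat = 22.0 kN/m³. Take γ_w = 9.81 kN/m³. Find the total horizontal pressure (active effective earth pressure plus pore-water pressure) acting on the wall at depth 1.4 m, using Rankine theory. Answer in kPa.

K_a = (1 − sin φ)/(1 + sin φ) = 0.3456.
γ' = 22.0 − 9.81 = 12.19 kN/m³.
Effective vertical stress at 1.4 m: σ'_v = 20.7×0.9 + 12.19×0.500 = 24.72 kPa.
σ'_h = K_a σ'_v = 0.3456 × 24.72 = 8.545 kPa; u = γ_w × 0.500 = 4.905 kPa.
Total σ_h = 8.545 + 4.905 = 13.45 kPa.

13.4 kPa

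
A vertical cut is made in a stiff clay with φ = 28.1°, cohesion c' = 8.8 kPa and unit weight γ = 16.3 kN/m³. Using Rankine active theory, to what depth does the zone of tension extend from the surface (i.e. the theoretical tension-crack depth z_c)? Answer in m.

K_a = tan²(45° − 28.1°/2) = 0.3596; √K_a = 0.5997.
The active pressure is zero where K_a γ z = 2c√K_a, so z_c = 2c/(γ√K_a) = 2×8.8/(16.3×0.5997) = 1.801 m.

1.80 m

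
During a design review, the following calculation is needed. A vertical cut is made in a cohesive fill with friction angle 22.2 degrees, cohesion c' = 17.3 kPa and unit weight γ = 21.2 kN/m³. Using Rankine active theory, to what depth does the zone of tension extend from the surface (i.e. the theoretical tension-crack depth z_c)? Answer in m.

2.43 m

K_a = tan²(45° − 22.2°/2) = 0.4515; √K_a = 0.6720.
The active pressure is zero where K_a γ z = 2c√K_a, so z_c = 2c/(γ√K_a) = 2×17.3/(21.2×0.6720) = 2.429 m.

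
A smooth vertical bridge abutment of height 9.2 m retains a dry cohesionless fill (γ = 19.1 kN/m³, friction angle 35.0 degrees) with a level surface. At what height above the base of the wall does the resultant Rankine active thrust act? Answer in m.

K_a = 0.2710.
The pressure distribution is triangular, so the resultant acts at H/3 above the base = 9.2/3 = 3.067 m.

3.07 m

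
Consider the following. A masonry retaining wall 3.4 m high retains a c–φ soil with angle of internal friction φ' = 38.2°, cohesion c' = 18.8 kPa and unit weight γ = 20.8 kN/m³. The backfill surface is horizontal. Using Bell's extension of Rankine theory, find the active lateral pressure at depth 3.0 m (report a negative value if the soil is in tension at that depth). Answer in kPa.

-3.54 kPa

K_a = (1 − sin φ)/(1 + sin φ) = 0.2358.
σ_a = K_a γ z − 2c√K_a = 0.2358×20.8×3.0 − 2×18.8×0.4856 = -3.545 kPa.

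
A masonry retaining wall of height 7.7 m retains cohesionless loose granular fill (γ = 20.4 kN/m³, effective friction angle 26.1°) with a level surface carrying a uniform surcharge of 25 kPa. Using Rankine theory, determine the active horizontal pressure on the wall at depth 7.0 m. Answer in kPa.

K_a = (1 − sin φ)/(1 + sin φ) = 0.3889.
σ_v = γz + q = 20.4 × 7.0 + 25 = 167.8 kPa.
σ_h = K_a σ_v = 0.3889 × 167.8 = 65.27 kPa.

65.3 kPa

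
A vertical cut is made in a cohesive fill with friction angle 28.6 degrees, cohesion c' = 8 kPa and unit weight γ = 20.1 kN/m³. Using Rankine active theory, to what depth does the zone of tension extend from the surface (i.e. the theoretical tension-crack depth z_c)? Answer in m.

1.34 m

K_a = tan²(45° − 28.6°/2) = 0.3525; √K_a = 0.5938.
The active pressure is zero where K_a γ z = 2c√K_a, so z_c = 2c/(γ√K_a) = 2×8/(20.1×0.5938) = 1.341 m.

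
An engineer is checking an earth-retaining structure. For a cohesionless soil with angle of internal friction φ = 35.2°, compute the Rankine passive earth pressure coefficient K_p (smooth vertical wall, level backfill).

3.72

K_p = (1 + sin φ)/(1 − sin φ) = tan²(45° + 35.2°/2) = 3.722.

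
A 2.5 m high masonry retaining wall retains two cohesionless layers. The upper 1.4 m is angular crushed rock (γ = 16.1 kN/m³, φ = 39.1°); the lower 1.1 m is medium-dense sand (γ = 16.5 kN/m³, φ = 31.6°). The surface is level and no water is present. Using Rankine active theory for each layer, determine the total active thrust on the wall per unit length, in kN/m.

K_a1 = tan²(45°−39.1°/2) = 0.2265; K_a2 = tan²(45°−31.6°/2) = 0.3123.
Layer 1: σ at base = K_a1 γ₁ h₁ = 5.105 kPa; P₁ = ½×5.105×1.4 = 3.573.
Layer 2: σ_v at top = γ₁h₁ = 22.54; σ_h top = K_a2×22.54 = 7.040; σ_h base = K_a2×(22.54+16.5×1.1) = 12.71.
P₂ = ½(7.040+12.71)×1.1 = 10.86. Total P_a = 3.573+10.86 = 14.44 kN/m.

14.4 kN/m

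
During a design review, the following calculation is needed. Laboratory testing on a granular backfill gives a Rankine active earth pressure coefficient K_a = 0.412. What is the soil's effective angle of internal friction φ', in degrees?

24.6°

K_a = tan²(45° − φ/2) ⇒ 45° − φ/2 = arctan(√0.412) = 32.70°.
φ = 2(45° − 32.70°) = 24.61°.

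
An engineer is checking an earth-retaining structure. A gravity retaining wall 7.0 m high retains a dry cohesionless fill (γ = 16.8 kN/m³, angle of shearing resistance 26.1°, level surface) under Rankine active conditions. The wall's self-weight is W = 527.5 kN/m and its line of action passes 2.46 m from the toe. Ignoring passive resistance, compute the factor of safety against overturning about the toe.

3.47

K_a = tan²(45° − 26.1°/2) = 0.3889.
P_a = ½K_aγH² = 0.5×0.3889×16.8×7.0² = 160.1 kN/m, acting at H/3 = 2.333 m above the base.
Overturning moment M_o = P_a × H/3 = 160.1 × 2.333 = 373.5.
Resisting moment M_r = W × 2.46 = 527.5 × 2.46 = 1298.
FS_overturning = M_r/M_o = 1298/373.5 = 3.474.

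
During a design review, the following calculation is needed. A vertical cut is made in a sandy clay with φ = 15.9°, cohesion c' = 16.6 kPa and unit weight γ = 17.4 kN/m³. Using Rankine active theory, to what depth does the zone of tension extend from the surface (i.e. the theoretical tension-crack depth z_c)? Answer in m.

2.53 m

K_a = tan²(45° − 15.9°/2) = 0.5699; √K_a = 0.7549.
The active pressure is zero where K_a γ z = 2c√K_a, so z_c = 2c/(γ√K_a) = 2×16.6/(17.4×0.7549) = 2.527 m.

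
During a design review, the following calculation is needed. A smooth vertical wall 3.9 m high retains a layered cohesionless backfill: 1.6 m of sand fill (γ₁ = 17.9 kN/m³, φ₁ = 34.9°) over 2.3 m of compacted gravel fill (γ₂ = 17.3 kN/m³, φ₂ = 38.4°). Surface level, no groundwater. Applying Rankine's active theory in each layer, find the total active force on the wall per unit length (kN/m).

32.3 kN/m

K_a1 = tan²(45°−34.9°/2) = 0.2721; K_a2 = tan²(45°−38.4°/2) = 0.2337.
Layer 1: σ at base = K_a1 γ₁ h₁ = 7.794 kPa; P₁ = ½×7.794×1.6 = 6.235.
Layer 2: σ_v at top = γ₁h₁ = 28.64; σ_h top = K_a2×28.64 = 6.693; σ_h base = K_a2×(28.64+17.3×2.3) = 15.99.
P₂ = ½(6.693+15.99)×2.3 = 26.09. Total P_a = 6.235+26.09 = 32.32 kN/m.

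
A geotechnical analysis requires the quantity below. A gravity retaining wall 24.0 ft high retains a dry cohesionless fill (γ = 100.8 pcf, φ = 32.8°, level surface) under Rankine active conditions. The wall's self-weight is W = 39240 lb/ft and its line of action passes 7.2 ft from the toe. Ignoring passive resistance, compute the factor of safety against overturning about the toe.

K_a = tan²(45° − 32.8°/2) = 0.2973.
P_a = ½K_aγH² = 0.5×0.2973×100.8×24.0² = 8630 lb/ft, acting at H/3 = 8.000 ft above the base.
Overturning moment M_o = P_a × H/3 = 8630 × 8.000 = 69040.
Resisting moment M_r = W × 7.2 = 39240 × 7.2 = 282500.
FS_overturning = M_r/M_o = 282500/69040 = 4.092.

4.09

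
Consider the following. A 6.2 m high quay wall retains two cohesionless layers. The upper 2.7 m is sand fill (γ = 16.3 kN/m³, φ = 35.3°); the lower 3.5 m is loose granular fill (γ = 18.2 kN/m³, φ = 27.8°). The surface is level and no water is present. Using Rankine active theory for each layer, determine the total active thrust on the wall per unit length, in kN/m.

K_a1 = tan²(45°−35.3°/2) = 0.2675; K_a2 = tan²(45°−27.8°/2) = 0.3639.
Layer 1: σ at base = K_a1 γ₁ h₁ = 11.77 kPa; P₁ = ½×11.77×2.7 = 15.90.
Layer 2: σ_v at top = γ₁h₁ = 44.01; σ_h top = K_a2×44.01 = 16.02; σ_h base = K_a2×(44.01+18.2×3.5) = 39.20.
P₂ = ½(16.02+39.20)×3.5 = 96.62. Total P_a = 15.90+96.62 = 112.5 kN/m.

113 kN/m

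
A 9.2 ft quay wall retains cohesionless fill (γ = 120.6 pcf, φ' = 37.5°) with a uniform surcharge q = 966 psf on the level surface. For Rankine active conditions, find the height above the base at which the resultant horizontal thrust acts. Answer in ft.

4.04 ft

K_a = 0.2432.
Triangular part P₁ = ½K_aγH² = 1241 at H/3 = 3.067 ft; rectangular part P₂ = K_a q H = 2161 at H/2 = 4.600 ft.
ȳ = (P₁·3.067 + P₂·4.600)/(P₁+P₂) = 4.041 ft.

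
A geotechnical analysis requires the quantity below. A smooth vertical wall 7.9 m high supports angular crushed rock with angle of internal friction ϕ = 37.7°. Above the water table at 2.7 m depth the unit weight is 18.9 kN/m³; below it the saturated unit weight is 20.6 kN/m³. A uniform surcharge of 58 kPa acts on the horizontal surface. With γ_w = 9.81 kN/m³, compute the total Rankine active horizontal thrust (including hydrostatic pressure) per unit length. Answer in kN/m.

K_a = tan²(45° − φ/2) = 0.2411.
γ' = 20.6 − 9.81 = 10.79 kN/m³. h₂ = H − d_w = 5.2 m.
σ'_h: at surface K_a·q = 13.98; at WT K_a(q+γd_w) = 26.28; at base K_a(q+γd_w+γ'h₂) = 39.81 kPa.
P₁ = ½(13.98+26.28)×2.7 = 54.36; P₂ = ½(26.28+39.81)×5.2 = 171.8; P_w = ½γ_w h₂² = 132.6.
Total = 54.36+171.8+132.6 = 358.8 kN/m.

359 kN/m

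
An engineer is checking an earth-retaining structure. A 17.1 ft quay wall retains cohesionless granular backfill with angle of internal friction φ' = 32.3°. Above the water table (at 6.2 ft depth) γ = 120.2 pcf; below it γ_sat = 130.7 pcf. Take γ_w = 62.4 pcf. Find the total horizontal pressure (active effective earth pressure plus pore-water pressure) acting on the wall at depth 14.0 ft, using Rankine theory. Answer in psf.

875 psf

K_a = (1 − sin φ)/(1 + sin φ) = 0.3035.
γ' = 130.7 − 62.4 = 68.30 pcf.
Effective vertical stress at 14.0 ft: σ'_v = 120.2×6.2 + 68.30×7.80 = 1278 psf.
σ'_h = K_a σ'_v = 0.3035 × 1278 = 387.8 psf; u = γ_w × 7.80 = 486.7 psf.
Total σ_h = 387.8 + 486.7 = 874.6 psf.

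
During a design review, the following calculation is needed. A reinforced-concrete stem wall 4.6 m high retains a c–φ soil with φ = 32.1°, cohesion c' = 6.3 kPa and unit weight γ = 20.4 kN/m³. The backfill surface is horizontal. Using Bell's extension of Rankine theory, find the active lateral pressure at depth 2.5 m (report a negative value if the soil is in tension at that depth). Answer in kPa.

8.64 kPa

K_a = (1 − sin φ)/(1 + sin φ) = 0.3060.
σ_a = K_a γ z − 2c√K_a = 0.3060×20.4×2.5 − 2×6.3×0.5532 = 8.636 kPa.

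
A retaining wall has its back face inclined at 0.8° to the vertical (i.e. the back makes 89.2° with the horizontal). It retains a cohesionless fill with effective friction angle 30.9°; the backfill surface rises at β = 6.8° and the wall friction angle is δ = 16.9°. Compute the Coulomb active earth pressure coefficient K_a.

0.321

K_a = sin²(α+φ) / [sin²α · sin(α−δ) · (1 + √{sin(φ+δ)sin(φ−β) / (sin(α−δ)sin(α+β))})²].
With α = 89.2°, φ = 30.9°, δ = 16.9°, β = 6.8°: K_a = 0.3208.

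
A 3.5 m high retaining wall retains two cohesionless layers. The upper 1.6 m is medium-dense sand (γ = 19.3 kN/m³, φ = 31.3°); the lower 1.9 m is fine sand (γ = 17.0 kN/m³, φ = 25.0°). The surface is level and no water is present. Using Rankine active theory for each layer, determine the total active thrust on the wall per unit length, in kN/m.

44.1 kN/m

K_a1 = tan²(45°−31.3°/2) = 0.3162; K_a2 = tan²(45°−25.0°/2) = 0.4059.
Layer 1: σ at base = K_a1 γ₁ h₁ = 9.764 kPa; P₁ = ½×9.764×1.6 = 7.812.
Layer 2: σ_v at top = γ₁h₁ = 30.88; σ_h top = K_a2×30.88 = 12.53; σ_h base = K_a2×(30.88+17.0×1.9) = 25.64.
P₂ = ½(12.53+25.64)×1.9 = 36.27. Total P_a = 7.812+36.27 = 44.08 kN/m.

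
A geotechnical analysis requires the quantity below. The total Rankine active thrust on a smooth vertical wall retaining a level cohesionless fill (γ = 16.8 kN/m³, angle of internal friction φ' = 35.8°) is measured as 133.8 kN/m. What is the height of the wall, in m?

K_a = 0.2619. P_a = ½ K_a γ H² ⇒ H = √(2P_a/(K_a γ)).
H = √(2×133.8/(0.2619×16.8)) = 7.799 m.

7.80 m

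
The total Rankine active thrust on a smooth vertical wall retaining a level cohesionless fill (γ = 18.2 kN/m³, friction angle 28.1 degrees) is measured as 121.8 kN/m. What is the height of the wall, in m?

K_a = 0.3596. P_a = ½ K_a γ H² ⇒ H = √(2P_a/(K_a γ)).
H = √(2×121.8/(0.3596×18.2)) = 6.101 m.

6.10 m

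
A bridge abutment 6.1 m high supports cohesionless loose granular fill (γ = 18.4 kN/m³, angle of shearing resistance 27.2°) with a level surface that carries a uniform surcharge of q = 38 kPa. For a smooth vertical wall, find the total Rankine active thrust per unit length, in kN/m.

214 kN/m

K_a = tan²(45° − φ/2) = 0.3726.
Soil triangle: ½ K_a γ H² = 0.5×0.3726×18.4×6.1² = 127.5 kN/m.
Surcharge rectangle: K_a q H = 0.3726×38×6.1 = 86.37 kN/m.
Total = 127.5 + 86.37 = 213.9 kN/m.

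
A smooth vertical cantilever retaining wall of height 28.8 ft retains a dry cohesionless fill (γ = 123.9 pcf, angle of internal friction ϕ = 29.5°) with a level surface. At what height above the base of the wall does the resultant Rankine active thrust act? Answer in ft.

9.60 ft

K_a = 0.3401.
The pressure distribution is triangular, so the resultant acts at H/3 above the base = 28.8/3 = 9.600 ft.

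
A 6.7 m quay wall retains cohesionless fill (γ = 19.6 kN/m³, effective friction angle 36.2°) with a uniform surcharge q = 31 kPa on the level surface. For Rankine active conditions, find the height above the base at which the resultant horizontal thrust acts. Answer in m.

2.59 m

K_a = 0.2574.
Triangular part P₁ = ½K_aγH² = 113.2 at H/3 = 2.233 m; rectangular part P₂ = K_a q H = 53.46 at H/2 = 3.350 m.
ȳ = (P₁·2.233 + P₂·3.350)/(P₁+P₂) = 2.591 m.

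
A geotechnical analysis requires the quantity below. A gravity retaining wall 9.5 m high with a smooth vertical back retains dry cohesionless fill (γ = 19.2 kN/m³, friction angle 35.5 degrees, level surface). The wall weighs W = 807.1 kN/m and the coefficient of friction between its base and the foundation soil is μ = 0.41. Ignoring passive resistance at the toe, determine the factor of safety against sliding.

1.44

K_a = tan²(45° − 35.5°/2) = 0.2653.
P_a = ½K_aγH² = 0.5×0.2653×19.2×9.5² = 229.8 kN/m, acting at H/3 = 3.167 m above the base.
FS_sliding = μW / P_a = 0.41×807.1 / 229.8 = 1.440.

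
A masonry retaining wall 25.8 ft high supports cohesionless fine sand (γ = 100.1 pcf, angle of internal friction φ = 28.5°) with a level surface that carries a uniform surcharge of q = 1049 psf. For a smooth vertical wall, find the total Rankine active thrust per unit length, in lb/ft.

K_a = tan²(45° − φ/2) = 0.3540.
Soil triangle: ½ K_a γ H² = 0.5×0.3540×100.1×25.8² = 11790 lb/ft.
Surcharge rectangle: K_a q H = 0.3540×1049×25.8 = 9579 lb/ft.
Total = 11790 + 9579 = 21370 lb/ft.

21400 lb/ft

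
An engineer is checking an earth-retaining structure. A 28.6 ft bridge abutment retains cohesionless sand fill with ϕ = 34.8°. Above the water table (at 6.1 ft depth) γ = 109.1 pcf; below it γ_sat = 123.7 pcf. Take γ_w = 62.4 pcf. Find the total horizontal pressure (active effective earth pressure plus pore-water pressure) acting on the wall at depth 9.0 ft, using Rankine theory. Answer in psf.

K_a = (1 − sin φ)/(1 + sin φ) = 0.2733.
γ' = 123.7 − 62.4 = 61.30 pcf.
Effective vertical stress at 9.0 ft: σ'_v = 109.1×6.1 + 61.30×2.90 = 843.3 psf.
σ'_h = K_a σ'_v = 0.2733 × 843.3 = 230.5 psf; u = γ_w × 2.90 = 181.0 psf.
Total σ_h = 230.5 + 181.0 = 411.4 psf.

411 psf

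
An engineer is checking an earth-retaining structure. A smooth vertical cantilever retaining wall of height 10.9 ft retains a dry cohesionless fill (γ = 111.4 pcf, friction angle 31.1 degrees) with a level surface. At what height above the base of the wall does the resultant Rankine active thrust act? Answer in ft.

3.63 ft

K_a = 0.3188.
The pressure distribution is triangular, so the resultant acts at H/3 above the base = 10.9/3 = 3.633 ft.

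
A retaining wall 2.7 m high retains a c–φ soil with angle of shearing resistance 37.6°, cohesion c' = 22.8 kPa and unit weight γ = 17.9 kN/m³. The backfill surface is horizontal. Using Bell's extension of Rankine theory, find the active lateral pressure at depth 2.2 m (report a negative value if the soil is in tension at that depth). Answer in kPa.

-12.9 kPa

K_a = (1 − sin φ)/(1 + sin φ) = 0.2421.
σ_a = K_a γ z − 2c√K_a = 0.2421×17.9×2.2 − 2×22.8×0.4921 = -12.90 kPa.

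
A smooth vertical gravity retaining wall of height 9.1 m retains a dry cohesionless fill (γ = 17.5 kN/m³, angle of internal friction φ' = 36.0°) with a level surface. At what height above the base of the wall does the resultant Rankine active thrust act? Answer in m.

K_a = 0.2596.
The pressure distribution is triangular, so the resultant acts at H/3 above the base = 9.1/3 = 3.033 m.

3.03 m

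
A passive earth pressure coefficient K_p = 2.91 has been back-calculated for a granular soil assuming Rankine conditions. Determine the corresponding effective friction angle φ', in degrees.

29.2°

K_p = (1+sin φ)/(1−sin φ) ⇒ sin φ = (K_p − 1)/(K_p + 1) = 0.4885.
φ = arcsin(0.4885) = 29.24°.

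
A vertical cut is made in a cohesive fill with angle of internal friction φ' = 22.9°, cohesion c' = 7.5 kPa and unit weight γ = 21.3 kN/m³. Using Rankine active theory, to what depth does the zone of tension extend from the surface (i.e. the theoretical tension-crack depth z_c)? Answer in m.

K_a = tan²(45° − 22.9°/2) = 0.4398; √K_a = 0.6631.
The active pressure is zero where K_a γ z = 2c√K_a, so z_c = 2c/(γ√K_a) = 2×7.5/(21.3×0.6631) = 1.062 m.

1.06 m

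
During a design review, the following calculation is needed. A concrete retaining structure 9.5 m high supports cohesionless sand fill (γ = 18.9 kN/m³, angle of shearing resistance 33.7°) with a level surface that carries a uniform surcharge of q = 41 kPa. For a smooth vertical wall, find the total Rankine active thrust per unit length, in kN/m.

K_a = tan²(45° − φ/2) = 0.2863.
Soil triangle: ½ K_a γ H² = 0.5×0.2863×18.9×9.5² = 244.2 kN/m.
Surcharge rectangle: K_a q H = 0.2863×41×9.5 = 111.5 kN/m.
Total = 244.2 + 111.5 = 355.7 kN/m.

356 kN/m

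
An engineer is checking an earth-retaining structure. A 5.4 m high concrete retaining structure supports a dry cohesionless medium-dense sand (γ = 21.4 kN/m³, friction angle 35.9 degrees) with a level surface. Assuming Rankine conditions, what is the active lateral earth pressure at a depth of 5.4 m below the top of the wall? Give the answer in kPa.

K_a = (1 − sin φ)/(1 + sin φ) = 0.2607.
σ_h = K_a γ z = 0.2607 × 21.4 × 5.4 = 30.13 kPa.

30.1 kPa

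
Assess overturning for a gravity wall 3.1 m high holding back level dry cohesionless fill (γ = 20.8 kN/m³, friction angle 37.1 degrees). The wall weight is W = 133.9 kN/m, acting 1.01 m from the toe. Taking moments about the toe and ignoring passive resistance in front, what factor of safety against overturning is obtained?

5.29

K_a = tan²(45° − 37.1°/2) = 0.2475.
P_a = ½K_aγH² = 0.5×0.2475×20.8×3.1² = 24.74 kN/m, acting at H/3 = 1.033 m above the base.
Overturning moment M_o = P_a × H/3 = 24.74 × 1.033 = 25.56.
Resisting moment M_r = W × 1.01 = 133.9 × 1.01 = 135.2.
FS_overturning = M_r/M_o = 135.2/25.56 = 5.291.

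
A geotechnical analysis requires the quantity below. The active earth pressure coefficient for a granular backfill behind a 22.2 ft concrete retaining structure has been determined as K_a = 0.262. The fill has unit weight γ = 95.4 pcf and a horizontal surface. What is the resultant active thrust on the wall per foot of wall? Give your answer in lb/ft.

P = ½ K_a γ H² = 0.5 × 0.262 × 95.4 × 22.2² = 6159 lb/ft.

6160 lb/ft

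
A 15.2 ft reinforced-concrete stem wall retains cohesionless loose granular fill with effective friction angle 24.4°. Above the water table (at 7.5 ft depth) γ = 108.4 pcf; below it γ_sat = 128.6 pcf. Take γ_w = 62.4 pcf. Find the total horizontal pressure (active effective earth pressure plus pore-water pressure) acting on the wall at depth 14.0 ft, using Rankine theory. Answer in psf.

922 psf

K_a = (1 − sin φ)/(1 + sin φ) = 0.4153.
γ' = 128.6 − 62.4 = 66.20 pcf.
Effective vertical stress at 14.0 ft: σ'_v = 108.4×7.5 + 66.20×6.50 = 1243 psf.
σ'_h = K_a σ'_v = 0.4153 × 1243 = 516.4 psf; u = γ_w × 6.50 = 405.6 psf.
Total σ_h = 516.4 + 405.6 = 922.0 psf.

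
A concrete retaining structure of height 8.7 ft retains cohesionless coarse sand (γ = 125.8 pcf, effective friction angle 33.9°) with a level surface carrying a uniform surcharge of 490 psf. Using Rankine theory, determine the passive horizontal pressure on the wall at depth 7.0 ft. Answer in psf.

4830 psf

K_p = (1 + sin φ)/(1 − sin φ) = 3.522.
σ_v = γz + q = 125.8 × 7.0 + 490 = 1371 psf.
σ_h = K_p σ_v = 3.522 × 1371 = 4828 psf.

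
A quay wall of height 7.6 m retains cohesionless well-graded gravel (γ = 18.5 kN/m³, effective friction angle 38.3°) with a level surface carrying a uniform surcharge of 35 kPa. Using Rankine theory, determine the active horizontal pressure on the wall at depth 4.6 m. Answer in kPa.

K_a = (1 − sin φ)/(1 + sin φ) = 0.2347.
σ_v = γz + q = 18.5 × 4.6 + 35 = 120.1 kPa.
σ_h = K_a σ_v = 0.2347 × 120.1 = 28.19 kPa.

28.2 kPa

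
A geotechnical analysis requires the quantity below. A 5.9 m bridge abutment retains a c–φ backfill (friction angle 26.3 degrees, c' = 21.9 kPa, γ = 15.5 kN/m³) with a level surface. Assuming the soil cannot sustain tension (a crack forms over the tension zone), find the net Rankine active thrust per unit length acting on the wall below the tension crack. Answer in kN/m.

K_a = 0.3859; √K_a = 0.6212.
Tension-crack depth z_c = 2c/(γ√K_a) = 2×21.9/(15.5×0.6212) = 4.549 m.
σ_a at base = K_a γ H − 2c√K_a = 0.3859×15.5×5.9 − 2×21.9×0.6212 = 8.083 kPa.
P_a = ½ × 8.083 × (H − z_c) = 0.5×8.083×1.351 = 5.462 kN/m.

5.46 kN/m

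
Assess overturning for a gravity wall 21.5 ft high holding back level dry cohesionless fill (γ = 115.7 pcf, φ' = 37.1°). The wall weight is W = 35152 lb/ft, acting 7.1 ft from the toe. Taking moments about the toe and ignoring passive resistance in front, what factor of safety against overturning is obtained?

5.26

K_a = tan²(45° − 37.1°/2) = 0.2475.
P_a = ½K_aγH² = 0.5×0.2475×115.7×21.5² = 6618 lb/ft, acting at H/3 = 7.167 ft above the base.
Overturning moment M_o = P_a × H/3 = 6618 × 7.167 = 47430.
Resisting moment M_r = W × 7.1 = 35152 × 7.1 = 249600.
FS_overturning = M_r/M_o = 249600/47430 = 5.262.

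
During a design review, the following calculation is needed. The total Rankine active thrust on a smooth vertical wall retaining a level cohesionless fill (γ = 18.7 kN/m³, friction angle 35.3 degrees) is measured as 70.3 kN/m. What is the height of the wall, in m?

5.30 m

K_a = 0.2675. P_a = ½ K_a γ H² ⇒ H = √(2P_a/(K_a γ)).
H = √(2×70.3/(0.2675×18.7)) = 5.301 m.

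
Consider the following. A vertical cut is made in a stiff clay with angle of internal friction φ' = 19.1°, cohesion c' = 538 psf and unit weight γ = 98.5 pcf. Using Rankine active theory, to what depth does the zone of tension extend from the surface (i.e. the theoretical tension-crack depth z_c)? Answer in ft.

15.3 ft

K_a = tan²(45° − 19.1°/2) = 0.5069; √K_a = 0.7120.
The active pressure is zero where K_a γ z = 2c√K_a, so z_c = 2c/(γ√K_a) = 2×538/(98.5×0.7120) = 15.34 ft.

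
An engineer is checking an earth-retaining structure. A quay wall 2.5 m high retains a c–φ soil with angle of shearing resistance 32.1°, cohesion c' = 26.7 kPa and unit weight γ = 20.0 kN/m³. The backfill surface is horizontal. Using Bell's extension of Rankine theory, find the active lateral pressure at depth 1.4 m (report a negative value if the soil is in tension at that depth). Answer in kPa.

-21.0 kPa

K_a = (1 − sin φ)/(1 + sin φ) = 0.3060.
σ_a = K_a γ z − 2c√K_a = 0.3060×20.0×1.4 − 2×26.7×0.5532 = -20.97 kPa.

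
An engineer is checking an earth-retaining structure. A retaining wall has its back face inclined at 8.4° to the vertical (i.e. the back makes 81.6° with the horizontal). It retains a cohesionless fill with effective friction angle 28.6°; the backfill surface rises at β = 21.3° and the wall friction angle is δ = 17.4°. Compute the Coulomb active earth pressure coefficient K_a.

0.571

K_a = sin²(α+φ) / [sin²α · sin(α−δ) · (1 + √{sin(φ+δ)sin(φ−β) / (sin(α−δ)sin(α+β))})²].
With α = 81.6°, φ = 28.6°, δ = 17.4°, β = 21.3°: K_a = 0.5713.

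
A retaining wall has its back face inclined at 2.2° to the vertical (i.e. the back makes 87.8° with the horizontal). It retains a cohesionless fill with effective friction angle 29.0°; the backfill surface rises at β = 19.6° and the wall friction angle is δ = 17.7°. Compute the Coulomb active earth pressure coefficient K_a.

K_a = sin²(α+φ) / [sin²α · sin(α−δ) · (1 + √{sin(φ+δ)sin(φ−β) / (sin(α−δ)sin(α+β))})²].
With α = 87.8°, φ = 29.0°, δ = 17.7°, β = 19.6°: K_a = 0.4561.

0.456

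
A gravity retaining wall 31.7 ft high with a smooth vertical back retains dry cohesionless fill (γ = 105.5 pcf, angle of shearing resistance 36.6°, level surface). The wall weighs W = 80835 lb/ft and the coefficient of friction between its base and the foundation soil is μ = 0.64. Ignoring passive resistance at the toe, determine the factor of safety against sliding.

3.86

K_a = tan²(45° − 36.6°/2) = 0.2530.
P_a = ½K_aγH² = 0.5×0.2530×105.5×31.7² = 13410 lb/ft, acting at H/3 = 10.57 ft above the base.
FS_sliding = μW / P_a = 0.64×80835 / 13410 = 3.858.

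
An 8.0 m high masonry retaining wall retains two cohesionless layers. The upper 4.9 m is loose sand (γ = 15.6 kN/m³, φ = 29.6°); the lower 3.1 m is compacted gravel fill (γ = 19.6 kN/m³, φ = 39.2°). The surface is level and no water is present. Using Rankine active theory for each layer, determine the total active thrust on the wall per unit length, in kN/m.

138 kN/m

K_a1 = tan²(45°−29.6°/2) = 0.3387; K_a2 = tan²(45°−39.2°/2) = 0.2255.
Layer 1: σ at base = K_a1 γ₁ h₁ = 25.89 kPa; P₁ = ½×25.89×4.9 = 63.44.
Layer 2: σ_v at top = γ₁h₁ = 76.44; σ_h top = K_a2×76.44 = 17.23; σ_h base = K_a2×(76.44+19.6×3.1) = 30.93.
P₂ = ½(17.23+30.93)×3.1 = 74.66. Total P_a = 63.44+74.66 = 138.1 kN/m.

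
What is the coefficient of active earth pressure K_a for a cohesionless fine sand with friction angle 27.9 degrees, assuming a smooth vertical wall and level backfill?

0.362

K_a = (1 − sin φ)/(1 + sin φ) = (1 − sin 27.9°)/(1 + sin 27.9°) = 0.3625.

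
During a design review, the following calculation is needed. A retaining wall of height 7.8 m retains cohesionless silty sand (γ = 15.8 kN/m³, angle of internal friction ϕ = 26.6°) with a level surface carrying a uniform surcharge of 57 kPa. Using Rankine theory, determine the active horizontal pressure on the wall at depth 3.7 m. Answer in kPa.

K_a = (1 − sin φ)/(1 + sin φ) = 0.3814.
σ_v = γz + q = 15.8 × 3.7 + 57 = 115.5 kPa.
σ_h = K_a σ_v = 0.3814 × 115.5 = 44.04 kPa.

44.0 kPa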